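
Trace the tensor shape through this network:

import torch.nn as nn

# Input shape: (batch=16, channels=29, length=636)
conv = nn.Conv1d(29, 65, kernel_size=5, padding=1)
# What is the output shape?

Input shape: (16, 29, 636)
Output shape: (16, 65, 634)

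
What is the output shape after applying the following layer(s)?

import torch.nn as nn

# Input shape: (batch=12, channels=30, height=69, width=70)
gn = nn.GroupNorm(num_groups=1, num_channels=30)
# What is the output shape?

Input shape: (12, 30, 69, 70)
Output shape: (12, 30, 69, 70)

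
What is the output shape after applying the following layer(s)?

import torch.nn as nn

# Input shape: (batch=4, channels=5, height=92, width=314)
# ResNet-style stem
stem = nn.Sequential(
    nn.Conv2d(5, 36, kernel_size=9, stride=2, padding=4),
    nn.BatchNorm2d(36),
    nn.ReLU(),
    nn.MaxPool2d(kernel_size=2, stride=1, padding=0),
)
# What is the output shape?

Input shape: (4, 5, 92, 314)
  -> after Conv2d 9x9 stride=2: (4, 36, 46, 157)
Output shape: (4, 36, 45, 156)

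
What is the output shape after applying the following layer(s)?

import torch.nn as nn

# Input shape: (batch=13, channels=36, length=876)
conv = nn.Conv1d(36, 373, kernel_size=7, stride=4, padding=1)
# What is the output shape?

Input shape: (13, 36, 876)
Output shape: (13, 373, 218)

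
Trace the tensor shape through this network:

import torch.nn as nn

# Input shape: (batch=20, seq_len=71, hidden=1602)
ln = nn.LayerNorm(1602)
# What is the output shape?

Input shape: (20, 71, 1602)
Output shape: (20, 71, 1602)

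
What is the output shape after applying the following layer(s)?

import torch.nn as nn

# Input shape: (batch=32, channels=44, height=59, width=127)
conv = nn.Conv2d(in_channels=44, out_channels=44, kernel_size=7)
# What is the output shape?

Input shape: (32, 44, 59, 127)
Output shape: (32, 44, 53, 121)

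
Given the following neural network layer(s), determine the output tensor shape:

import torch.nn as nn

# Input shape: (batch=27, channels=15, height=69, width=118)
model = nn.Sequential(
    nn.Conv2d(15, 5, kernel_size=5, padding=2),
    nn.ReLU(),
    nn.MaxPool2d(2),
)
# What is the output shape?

Input shape: (27, 15, 69, 118)
  -> after Conv2d: (27, 5, 69, 118)
  -> after ReLU: (27, 5, 69, 118)
Output shape: (27, 5, 34, 59)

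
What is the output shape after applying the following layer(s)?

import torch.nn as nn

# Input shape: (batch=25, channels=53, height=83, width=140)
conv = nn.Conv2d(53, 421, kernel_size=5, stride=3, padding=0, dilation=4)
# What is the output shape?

Input shape: (25, 53, 83, 140)
Output shape: (25, 421, 23, 42)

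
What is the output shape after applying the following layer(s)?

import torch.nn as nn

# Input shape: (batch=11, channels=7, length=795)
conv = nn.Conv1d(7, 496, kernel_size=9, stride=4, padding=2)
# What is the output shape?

Input shape: (11, 7, 795)
Output shape: (11, 496, 198)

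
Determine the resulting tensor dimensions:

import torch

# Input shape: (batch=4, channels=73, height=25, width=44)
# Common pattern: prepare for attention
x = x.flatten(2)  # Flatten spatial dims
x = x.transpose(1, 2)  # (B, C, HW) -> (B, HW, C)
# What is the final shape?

Input shape: (4, 73, 25, 44)
  -> after flatten(2): (4, 73, 1100)
Output shape: (4, 1100, 73)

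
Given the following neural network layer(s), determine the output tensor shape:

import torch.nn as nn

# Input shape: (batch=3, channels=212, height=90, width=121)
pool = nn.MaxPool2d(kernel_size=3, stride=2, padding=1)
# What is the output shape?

Input shape: (3, 212, 90, 121)
Output shape: (3, 212, 45, 61)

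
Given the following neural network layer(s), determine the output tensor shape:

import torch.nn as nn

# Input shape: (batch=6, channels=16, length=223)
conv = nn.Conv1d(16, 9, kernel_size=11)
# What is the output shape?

Input shape: (6, 16, 223)
Output shape: (6, 9, 213)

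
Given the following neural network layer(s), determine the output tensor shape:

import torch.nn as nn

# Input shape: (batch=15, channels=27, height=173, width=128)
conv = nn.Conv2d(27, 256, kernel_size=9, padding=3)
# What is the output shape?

Input shape: (15, 27, 173, 128)
Output shape: (15, 256, 171, 126)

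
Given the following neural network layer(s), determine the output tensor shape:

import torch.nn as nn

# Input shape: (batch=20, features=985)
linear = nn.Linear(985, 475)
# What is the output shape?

Input shape: (20, 985)
Output shape: (20, 475)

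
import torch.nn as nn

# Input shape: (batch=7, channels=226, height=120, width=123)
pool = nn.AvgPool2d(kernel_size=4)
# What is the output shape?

Input shape: (7, 226, 120, 123)
Output shape: (7, 226, 30, 30)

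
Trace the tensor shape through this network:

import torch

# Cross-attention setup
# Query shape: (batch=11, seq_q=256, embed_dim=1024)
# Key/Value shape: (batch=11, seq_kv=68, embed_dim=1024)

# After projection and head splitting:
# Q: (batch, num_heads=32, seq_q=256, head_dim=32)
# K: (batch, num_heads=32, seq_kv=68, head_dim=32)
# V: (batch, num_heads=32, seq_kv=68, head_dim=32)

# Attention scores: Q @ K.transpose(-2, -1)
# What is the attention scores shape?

Input shape: (11, 256, 1024)
Output shape: (11, 32, 256, 68)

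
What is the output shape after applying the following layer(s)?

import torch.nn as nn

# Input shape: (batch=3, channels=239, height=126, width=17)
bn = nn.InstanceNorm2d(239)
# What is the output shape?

Input shape: (3, 239, 126, 17)
Output shape: (3, 239, 126, 17)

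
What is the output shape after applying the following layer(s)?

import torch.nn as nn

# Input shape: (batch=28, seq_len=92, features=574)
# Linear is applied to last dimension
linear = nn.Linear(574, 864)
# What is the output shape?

Input shape: (28, 92, 574)
Output shape: (28, 92, 864)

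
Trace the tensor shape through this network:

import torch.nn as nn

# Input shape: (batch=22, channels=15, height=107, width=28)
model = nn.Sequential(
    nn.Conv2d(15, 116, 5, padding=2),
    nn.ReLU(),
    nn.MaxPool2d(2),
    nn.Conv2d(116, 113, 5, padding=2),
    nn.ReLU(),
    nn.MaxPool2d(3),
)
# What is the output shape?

Input shape: (22, 15, 107, 28)
  -> after first Conv2d: (22, 116, 107, 28)
  -> after first MaxPool2d: (22, 116, 53, 14)
  -> after second Conv2d: (22, 113, 53, 14)
Output shape: (22, 113, 17, 4)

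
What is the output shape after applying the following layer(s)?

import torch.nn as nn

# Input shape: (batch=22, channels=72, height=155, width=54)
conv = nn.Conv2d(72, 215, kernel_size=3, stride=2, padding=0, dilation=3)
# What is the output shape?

Input shape: (22, 72, 155, 54)
Output shape: (22, 215, 75, 24)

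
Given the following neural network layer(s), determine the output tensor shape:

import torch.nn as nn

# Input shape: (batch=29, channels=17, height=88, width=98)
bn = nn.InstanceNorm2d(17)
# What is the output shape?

Input shape: (29, 17, 88, 98)
Output shape: (29, 17, 88, 98)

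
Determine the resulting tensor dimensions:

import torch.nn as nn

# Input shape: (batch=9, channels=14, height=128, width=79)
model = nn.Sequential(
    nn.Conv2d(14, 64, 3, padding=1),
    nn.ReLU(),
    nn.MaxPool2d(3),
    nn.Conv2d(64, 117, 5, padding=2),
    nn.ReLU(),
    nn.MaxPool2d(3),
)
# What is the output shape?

Input shape: (9, 14, 128, 79)
  -> after first Conv2d: (9, 64, 128, 79)
  -> after first MaxPool2d: (9, 64, 42, 26)
  -> after second Conv2d: (9, 117, 42, 26)
Output shape: (9, 117, 14, 8)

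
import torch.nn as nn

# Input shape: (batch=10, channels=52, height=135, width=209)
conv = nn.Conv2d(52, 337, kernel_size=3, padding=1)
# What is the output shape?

Input shape: (10, 52, 135, 209)
Output shape: (10, 337, 135, 209)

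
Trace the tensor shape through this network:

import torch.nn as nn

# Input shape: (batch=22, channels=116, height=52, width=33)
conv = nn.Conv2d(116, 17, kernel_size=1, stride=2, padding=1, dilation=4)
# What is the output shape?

Input shape: (22, 116, 52, 33)
Output shape: (22, 17, 27, 18)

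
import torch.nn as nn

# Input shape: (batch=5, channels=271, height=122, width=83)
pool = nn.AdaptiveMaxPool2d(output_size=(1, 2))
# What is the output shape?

Input shape: (5, 271, 122, 83)
Output shape: (5, 271, 1, 2)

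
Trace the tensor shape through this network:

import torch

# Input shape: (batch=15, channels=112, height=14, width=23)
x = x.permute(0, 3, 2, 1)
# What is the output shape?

Input shape: (15, 112, 14, 23)
Output shape: (15, 23, 14, 112)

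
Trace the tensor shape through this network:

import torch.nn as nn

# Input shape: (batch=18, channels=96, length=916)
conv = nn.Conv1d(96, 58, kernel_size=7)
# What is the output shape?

Input shape: (18, 96, 916)
Output shape: (18, 58, 910)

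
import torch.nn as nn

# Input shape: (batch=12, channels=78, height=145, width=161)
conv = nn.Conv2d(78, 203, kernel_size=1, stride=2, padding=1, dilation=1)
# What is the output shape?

Input shape: (12, 78, 145, 161)
Output shape: (12, 203, 74, 82)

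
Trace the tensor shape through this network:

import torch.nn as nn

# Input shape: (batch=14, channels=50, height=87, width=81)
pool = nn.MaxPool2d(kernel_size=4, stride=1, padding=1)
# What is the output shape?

Input shape: (14, 50, 87, 81)
Output shape: (14, 50, 86, 80)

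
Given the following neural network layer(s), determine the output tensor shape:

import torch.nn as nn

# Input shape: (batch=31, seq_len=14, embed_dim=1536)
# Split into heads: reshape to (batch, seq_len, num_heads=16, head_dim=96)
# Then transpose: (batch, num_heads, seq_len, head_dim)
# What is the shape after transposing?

Input shape: (31, 14, 1536)
  -> after reshape: (31, 14, 16, 96)
Output shape: (31, 16, 14, 96)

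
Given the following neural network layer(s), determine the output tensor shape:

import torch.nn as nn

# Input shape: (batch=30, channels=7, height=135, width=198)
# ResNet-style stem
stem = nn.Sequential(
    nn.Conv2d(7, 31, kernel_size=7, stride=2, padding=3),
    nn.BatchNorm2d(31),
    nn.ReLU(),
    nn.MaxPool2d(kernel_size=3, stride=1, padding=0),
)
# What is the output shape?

Input shape: (30, 7, 135, 198)
  -> after Conv2d 7x7 stride=2: (30, 31, 68, 99)
Output shape: (30, 31, 66, 97)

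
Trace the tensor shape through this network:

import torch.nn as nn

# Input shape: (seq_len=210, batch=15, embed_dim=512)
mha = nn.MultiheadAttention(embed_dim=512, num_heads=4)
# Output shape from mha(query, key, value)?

Input shape: (210, 15, 512)
Output shape: (210, 15, 512)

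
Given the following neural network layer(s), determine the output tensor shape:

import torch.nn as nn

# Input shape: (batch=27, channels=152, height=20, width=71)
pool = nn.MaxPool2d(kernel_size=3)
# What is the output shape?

Input shape: (27, 152, 20, 71)
Output shape: (27, 152, 6, 23)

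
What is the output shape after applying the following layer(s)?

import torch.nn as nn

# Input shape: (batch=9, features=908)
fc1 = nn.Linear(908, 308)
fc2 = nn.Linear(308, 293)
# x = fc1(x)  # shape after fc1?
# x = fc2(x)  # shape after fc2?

Input shape: (9, 908)
  -> after fc1: (9, 308)
Output shape: (9, 293)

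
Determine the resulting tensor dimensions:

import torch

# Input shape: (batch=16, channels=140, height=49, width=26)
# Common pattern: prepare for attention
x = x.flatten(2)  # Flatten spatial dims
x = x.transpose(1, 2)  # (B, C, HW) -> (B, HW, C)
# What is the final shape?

Input shape: (16, 140, 49, 26)
  -> after flatten(2): (16, 140, 1274)
Output shape: (16, 1274, 140)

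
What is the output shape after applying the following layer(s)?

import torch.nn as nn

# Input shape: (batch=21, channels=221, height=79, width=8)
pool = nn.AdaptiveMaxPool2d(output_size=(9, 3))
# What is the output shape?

Input shape: (21, 221, 79, 8)
Output shape: (21, 221, 9, 3)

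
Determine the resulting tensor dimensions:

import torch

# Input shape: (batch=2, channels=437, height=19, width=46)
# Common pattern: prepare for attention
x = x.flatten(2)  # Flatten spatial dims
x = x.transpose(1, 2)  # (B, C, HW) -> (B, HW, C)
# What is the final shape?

Input shape: (2, 437, 19, 46)
  -> after flatten(2): (2, 437, 874)
Output shape: (2, 874, 437)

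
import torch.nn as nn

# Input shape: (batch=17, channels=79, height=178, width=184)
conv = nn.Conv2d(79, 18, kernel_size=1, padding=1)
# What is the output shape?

Input shape: (17, 79, 178, 184)
Output shape: (17, 18, 180, 186)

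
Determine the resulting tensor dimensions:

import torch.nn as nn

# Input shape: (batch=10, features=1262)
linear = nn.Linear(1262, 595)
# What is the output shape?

Input shape: (10, 1262)
Output shape: (10, 595)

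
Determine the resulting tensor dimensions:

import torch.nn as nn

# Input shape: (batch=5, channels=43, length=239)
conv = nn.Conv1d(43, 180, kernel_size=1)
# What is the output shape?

Input shape: (5, 43, 239)
Output shape: (5, 180, 239)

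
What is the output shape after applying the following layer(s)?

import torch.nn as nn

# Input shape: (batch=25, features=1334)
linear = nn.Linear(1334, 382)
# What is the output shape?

Input shape: (25, 1334)
Output shape: (25, 382)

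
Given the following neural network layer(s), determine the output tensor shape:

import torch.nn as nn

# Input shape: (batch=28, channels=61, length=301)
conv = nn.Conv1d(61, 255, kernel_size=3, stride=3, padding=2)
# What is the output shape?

Input shape: (28, 61, 301)
Output shape: (28, 255, 101)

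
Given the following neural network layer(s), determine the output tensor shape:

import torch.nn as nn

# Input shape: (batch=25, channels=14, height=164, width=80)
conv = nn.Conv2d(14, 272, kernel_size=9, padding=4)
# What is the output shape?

Input shape: (25, 14, 164, 80)
Output shape: (25, 272, 164, 80)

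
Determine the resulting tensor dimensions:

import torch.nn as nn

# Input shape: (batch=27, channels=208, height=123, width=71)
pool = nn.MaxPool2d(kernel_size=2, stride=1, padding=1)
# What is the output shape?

Input shape: (27, 208, 123, 71)
Output shape: (27, 208, 124, 72)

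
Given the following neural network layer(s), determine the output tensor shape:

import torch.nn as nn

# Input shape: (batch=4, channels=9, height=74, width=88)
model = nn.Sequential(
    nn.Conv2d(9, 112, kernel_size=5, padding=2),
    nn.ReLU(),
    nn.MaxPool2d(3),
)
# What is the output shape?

Input shape: (4, 9, 74, 88)
  -> after Conv2d: (4, 112, 74, 88)
  -> after ReLU: (4, 112, 74, 88)
Output shape: (4, 112, 24, 29)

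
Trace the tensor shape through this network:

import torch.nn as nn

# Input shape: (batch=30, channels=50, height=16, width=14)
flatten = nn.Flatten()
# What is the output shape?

Input shape: (30, 50, 16, 14)
Output shape: (30, 11200)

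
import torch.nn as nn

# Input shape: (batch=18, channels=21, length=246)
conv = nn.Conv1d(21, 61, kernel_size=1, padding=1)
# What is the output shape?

Input shape: (18, 21, 246)
Output shape: (18, 61, 248)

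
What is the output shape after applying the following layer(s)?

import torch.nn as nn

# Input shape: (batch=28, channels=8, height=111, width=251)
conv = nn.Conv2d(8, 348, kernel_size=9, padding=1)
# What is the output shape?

Input shape: (28, 8, 111, 251)
Output shape: (28, 348, 105, 245)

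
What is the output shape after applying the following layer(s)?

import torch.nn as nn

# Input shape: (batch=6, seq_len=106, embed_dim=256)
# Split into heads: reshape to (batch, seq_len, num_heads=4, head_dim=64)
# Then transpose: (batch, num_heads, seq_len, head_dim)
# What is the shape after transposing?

Input shape: (6, 106, 256)
  -> after reshape: (6, 106, 4, 64)
Output shape: (6, 4, 106, 64)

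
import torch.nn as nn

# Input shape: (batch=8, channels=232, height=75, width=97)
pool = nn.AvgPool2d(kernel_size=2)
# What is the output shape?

Input shape: (8, 232, 75, 97)
Output shape: (8, 232, 37, 48)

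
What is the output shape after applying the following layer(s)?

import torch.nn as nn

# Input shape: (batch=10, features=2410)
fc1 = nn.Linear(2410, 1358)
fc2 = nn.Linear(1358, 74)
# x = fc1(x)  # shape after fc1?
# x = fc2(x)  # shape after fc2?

Input shape: (10, 2410)
  -> after fc1: (10, 1358)
Output shape: (10, 74)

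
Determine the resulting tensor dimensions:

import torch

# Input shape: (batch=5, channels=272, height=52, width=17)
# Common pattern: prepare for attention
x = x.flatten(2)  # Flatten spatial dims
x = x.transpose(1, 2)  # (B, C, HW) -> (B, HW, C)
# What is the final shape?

Input shape: (5, 272, 52, 17)
  -> after flatten(2): (5, 272, 884)
Output shape: (5, 884, 272)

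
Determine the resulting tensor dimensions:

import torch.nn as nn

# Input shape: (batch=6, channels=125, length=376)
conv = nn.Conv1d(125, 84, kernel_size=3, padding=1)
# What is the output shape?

Input shape: (6, 125, 376)
Output shape: (6, 84, 376)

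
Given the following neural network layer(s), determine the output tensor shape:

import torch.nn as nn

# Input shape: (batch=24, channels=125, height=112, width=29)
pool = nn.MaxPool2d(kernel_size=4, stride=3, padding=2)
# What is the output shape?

Input shape: (24, 125, 112, 29)
Output shape: (24, 125, 38, 10)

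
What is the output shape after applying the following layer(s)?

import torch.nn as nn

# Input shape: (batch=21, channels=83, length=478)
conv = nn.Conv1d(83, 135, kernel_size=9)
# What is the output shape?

Input shape: (21, 83, 478)
Output shape: (21, 135, 470)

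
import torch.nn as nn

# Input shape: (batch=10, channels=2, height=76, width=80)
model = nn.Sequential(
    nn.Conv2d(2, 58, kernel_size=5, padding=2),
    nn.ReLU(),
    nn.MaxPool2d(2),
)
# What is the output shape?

Input shape: (10, 2, 76, 80)
  -> after Conv2d: (10, 58, 76, 80)
  -> after ReLU: (10, 58, 76, 80)
Output shape: (10, 58, 38, 40)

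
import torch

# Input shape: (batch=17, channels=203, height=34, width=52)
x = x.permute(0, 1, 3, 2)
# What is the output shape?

Input shape: (17, 203, 34, 52)
Output shape: (17, 203, 52, 34)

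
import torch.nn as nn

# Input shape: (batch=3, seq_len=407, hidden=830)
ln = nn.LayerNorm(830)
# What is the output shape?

Input shape: (3, 407, 830)
Output shape: (3, 407, 830)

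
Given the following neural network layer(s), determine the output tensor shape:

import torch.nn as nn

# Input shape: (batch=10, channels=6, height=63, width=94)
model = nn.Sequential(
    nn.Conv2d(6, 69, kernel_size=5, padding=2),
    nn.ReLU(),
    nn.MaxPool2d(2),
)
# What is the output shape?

Input shape: (10, 6, 63, 94)
  -> after Conv2d: (10, 69, 63, 94)
  -> after ReLU: (10, 69, 63, 94)
Output shape: (10, 69, 31, 47)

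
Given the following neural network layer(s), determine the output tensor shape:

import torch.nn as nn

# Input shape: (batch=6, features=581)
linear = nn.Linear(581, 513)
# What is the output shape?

Input shape: (6, 581)
Output shape: (6, 513)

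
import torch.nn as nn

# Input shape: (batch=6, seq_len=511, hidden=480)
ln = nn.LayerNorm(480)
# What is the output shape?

Input shape: (6, 511, 480)
Output shape: (6, 511, 480)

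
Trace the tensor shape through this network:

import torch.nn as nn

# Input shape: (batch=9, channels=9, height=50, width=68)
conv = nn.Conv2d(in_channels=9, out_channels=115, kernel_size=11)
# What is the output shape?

Input shape: (9, 9, 50, 68)
Output shape: (9, 115, 40, 58)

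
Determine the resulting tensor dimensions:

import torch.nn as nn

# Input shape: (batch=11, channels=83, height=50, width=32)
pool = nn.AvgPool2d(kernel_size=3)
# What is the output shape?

Input shape: (11, 83, 50, 32)
Output shape: (11, 83, 16, 10)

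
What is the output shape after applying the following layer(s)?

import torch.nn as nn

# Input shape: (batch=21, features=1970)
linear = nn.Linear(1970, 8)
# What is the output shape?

Input shape: (21, 1970)
Output shape: (21, 8)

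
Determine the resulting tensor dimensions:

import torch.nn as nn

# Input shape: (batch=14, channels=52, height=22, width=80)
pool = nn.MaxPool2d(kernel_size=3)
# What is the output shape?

Input shape: (14, 52, 22, 80)
Output shape: (14, 52, 7, 26)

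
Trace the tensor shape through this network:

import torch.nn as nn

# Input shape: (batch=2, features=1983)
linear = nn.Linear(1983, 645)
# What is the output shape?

Input shape: (2, 1983)
Output shape: (2, 645)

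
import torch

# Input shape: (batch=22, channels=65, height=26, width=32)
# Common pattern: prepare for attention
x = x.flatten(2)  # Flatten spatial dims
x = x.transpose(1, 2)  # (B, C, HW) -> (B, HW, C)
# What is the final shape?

Input shape: (22, 65, 26, 32)
  -> after flatten(2): (22, 65, 832)
Output shape: (22, 832, 65)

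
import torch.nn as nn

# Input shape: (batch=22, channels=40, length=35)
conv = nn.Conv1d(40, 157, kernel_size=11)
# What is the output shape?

Input shape: (22, 40, 35)
Output shape: (22, 157, 25)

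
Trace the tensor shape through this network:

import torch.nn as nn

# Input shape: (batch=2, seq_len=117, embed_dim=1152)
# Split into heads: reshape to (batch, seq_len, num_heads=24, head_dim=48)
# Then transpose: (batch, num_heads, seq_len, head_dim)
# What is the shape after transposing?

Input shape: (2, 117, 1152)
  -> after reshape: (2, 117, 24, 48)
Output shape: (2, 24, 117, 48)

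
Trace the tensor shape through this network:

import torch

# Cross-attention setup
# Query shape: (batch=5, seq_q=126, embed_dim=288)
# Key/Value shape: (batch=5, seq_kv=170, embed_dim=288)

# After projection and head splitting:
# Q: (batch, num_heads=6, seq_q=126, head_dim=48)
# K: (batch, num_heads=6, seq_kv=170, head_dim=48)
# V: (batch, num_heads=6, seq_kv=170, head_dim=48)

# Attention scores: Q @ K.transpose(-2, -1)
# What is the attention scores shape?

Input shape: (5, 126, 288)
Output shape: (5, 6, 126, 170)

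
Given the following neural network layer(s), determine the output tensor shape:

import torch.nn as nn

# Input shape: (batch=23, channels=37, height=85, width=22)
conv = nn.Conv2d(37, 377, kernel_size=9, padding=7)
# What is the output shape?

Input shape: (23, 37, 85, 22)
Output shape: (23, 377, 91, 28)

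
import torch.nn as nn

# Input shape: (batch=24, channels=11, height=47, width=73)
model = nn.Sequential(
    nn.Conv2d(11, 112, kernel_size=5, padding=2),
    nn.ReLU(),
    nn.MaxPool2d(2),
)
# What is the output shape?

Input shape: (24, 11, 47, 73)
  -> after Conv2d: (24, 112, 47, 73)
  -> after ReLU: (24, 112, 47, 73)
Output shape: (24, 112, 23, 36)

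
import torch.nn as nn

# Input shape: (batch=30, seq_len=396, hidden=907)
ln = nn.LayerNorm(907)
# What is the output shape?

Input shape: (30, 396, 907)
Output shape: (30, 396, 907)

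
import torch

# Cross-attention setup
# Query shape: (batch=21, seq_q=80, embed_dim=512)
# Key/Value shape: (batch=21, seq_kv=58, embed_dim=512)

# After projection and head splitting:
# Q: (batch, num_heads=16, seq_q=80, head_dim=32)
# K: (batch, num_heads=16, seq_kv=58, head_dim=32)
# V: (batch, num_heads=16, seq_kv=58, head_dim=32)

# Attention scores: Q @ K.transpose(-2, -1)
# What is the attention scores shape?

Input shape: (21, 80, 512)
Output shape: (21, 16, 80, 58)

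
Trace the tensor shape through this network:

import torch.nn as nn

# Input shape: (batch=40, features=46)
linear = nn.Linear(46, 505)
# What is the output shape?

Input shape: (40, 46)
Output shape: (40, 505)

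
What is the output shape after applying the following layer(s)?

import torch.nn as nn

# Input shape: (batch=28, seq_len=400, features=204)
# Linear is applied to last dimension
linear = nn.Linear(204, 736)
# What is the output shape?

Input shape: (28, 400, 204)
Output shape: (28, 400, 736)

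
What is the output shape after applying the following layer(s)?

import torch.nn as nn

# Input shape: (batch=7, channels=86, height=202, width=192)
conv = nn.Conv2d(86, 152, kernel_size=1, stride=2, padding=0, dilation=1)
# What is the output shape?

Input shape: (7, 86, 202, 192)
Output shape: (7, 152, 101, 96)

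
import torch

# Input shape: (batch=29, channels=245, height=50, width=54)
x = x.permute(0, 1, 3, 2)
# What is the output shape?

Input shape: (29, 245, 50, 54)
Output shape: (29, 245, 54, 50)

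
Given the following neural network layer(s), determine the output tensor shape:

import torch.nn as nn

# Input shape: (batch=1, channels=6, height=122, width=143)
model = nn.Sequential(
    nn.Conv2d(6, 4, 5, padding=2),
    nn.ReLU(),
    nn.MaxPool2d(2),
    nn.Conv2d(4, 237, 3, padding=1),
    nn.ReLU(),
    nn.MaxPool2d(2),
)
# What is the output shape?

Input shape: (1, 6, 122, 143)
  -> after first Conv2d: (1, 4, 122, 143)
  -> after first MaxPool2d: (1, 4, 61, 71)
  -> after second Conv2d: (1, 237, 61, 71)
Output shape: (1, 237, 30, 35)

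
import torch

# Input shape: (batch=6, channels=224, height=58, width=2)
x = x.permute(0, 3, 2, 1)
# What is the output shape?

Input shape: (6, 224, 58, 2)
Output shape: (6, 2, 58, 224)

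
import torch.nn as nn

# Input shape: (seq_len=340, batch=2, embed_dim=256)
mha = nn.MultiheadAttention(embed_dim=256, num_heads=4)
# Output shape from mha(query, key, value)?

Input shape: (340, 2, 256)
Output shape: (340, 2, 256)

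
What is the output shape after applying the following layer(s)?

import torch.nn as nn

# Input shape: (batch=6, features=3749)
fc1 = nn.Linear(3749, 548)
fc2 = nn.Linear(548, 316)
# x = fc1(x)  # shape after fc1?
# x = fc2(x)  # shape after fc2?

Input shape: (6, 3749)
  -> after fc1: (6, 548)
Output shape: (6, 316)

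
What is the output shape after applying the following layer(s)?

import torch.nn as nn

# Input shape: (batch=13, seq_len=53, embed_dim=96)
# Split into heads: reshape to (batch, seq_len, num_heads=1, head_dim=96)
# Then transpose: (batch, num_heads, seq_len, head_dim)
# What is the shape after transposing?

Input shape: (13, 53, 96)
  -> after reshape: (13, 53, 1, 96)
Output shape: (13, 1, 53, 96)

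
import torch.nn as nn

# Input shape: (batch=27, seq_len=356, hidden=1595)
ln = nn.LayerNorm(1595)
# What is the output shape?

Input shape: (27, 356, 1595)
Output shape: (27, 356, 1595)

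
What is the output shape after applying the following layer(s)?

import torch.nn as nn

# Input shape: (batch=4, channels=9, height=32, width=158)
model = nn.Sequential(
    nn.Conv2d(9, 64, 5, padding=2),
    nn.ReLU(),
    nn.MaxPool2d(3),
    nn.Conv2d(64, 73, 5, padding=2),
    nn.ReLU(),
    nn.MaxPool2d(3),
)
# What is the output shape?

Input shape: (4, 9, 32, 158)
  -> after first Conv2d: (4, 64, 32, 158)
  -> after first MaxPool2d: (4, 64, 10, 52)
  -> after second Conv2d: (4, 73, 10, 52)
Output shape: (4, 73, 3, 17)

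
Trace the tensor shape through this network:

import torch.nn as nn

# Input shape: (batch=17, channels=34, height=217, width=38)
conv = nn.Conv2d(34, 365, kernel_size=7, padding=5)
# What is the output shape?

Input shape: (17, 34, 217, 38)
Output shape: (17, 365, 221, 42)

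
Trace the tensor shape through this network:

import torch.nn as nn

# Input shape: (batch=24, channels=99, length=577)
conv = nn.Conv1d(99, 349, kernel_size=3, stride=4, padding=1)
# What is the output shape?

Input shape: (24, 99, 577)
Output shape: (24, 349, 145)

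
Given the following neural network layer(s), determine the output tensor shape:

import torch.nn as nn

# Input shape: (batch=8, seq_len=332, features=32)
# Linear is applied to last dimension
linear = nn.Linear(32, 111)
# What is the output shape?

Input shape: (8, 332, 32)
Output shape: (8, 332, 111)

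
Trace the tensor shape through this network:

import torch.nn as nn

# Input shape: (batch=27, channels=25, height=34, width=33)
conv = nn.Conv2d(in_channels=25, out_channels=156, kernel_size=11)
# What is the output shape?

Input shape: (27, 25, 34, 33)
Output shape: (27, 156, 24, 23)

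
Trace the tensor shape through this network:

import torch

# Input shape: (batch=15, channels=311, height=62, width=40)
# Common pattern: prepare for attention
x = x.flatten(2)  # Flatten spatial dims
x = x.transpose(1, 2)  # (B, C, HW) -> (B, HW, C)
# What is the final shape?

Input shape: (15, 311, 62, 40)
  -> after flatten(2): (15, 311, 2480)
Output shape: (15, 2480, 311)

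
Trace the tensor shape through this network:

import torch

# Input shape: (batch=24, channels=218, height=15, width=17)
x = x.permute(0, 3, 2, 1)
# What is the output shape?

Input shape: (24, 218, 15, 17)
Output shape: (24, 17, 15, 218)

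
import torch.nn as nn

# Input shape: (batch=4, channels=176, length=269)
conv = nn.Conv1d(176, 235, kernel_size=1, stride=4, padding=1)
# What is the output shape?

Input shape: (4, 176, 269)
Output shape: (4, 235, 68)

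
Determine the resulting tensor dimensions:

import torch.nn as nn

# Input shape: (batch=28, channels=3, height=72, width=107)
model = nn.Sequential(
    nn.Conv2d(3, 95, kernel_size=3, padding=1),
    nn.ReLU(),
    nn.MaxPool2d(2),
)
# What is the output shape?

Input shape: (28, 3, 72, 107)
  -> after Conv2d: (28, 95, 72, 107)
  -> after ReLU: (28, 95, 72, 107)
Output shape: (28, 95, 36, 53)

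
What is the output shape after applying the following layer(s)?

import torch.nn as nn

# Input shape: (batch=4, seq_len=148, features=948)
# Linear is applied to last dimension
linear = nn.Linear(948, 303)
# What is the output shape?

Input shape: (4, 148, 948)
Output shape: (4, 148, 303)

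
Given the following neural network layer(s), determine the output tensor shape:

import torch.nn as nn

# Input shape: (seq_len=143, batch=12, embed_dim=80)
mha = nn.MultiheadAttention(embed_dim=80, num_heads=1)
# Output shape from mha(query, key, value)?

Input shape: (143, 12, 80)
Output shape: (143, 12, 80)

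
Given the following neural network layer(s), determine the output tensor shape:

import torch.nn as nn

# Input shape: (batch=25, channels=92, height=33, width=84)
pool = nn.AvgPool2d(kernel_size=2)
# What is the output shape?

Input shape: (25, 92, 33, 84)
Output shape: (25, 92, 16, 42)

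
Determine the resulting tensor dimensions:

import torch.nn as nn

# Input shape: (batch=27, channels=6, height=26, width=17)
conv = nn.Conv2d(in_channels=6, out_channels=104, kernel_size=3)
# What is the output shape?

Input shape: (27, 6, 26, 17)
Output shape: (27, 104, 24, 15)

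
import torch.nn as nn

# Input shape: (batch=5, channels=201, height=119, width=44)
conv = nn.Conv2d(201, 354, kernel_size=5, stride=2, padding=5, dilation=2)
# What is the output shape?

Input shape: (5, 201, 119, 44)
Output shape: (5, 354, 61, 23)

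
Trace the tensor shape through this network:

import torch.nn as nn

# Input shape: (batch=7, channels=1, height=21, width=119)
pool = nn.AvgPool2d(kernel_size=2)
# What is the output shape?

Input shape: (7, 1, 21, 119)
Output shape: (7, 1, 10, 59)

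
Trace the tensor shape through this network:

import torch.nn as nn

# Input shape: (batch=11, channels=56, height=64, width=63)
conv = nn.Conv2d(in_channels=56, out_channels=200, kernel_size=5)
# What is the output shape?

Input shape: (11, 56, 64, 63)
Output shape: (11, 200, 60, 59)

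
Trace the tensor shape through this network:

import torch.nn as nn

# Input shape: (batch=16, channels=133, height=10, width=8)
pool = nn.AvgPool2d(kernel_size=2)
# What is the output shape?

Input shape: (16, 133, 10, 8)
Output shape: (16, 133, 5, 4)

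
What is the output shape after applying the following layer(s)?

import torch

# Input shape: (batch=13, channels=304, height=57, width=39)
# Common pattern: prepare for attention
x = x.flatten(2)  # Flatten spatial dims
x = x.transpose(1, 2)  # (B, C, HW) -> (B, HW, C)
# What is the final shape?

Input shape: (13, 304, 57, 39)
  -> after flatten(2): (13, 304, 2223)
Output shape: (13, 2223, 304)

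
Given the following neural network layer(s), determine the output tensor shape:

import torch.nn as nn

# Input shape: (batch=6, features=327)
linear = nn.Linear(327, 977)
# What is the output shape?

Input shape: (6, 327)
Output shape: (6, 977)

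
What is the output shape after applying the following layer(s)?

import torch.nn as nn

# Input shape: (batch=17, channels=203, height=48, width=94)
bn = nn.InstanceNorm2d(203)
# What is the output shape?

Input shape: (17, 203, 48, 94)
Output shape: (17, 203, 48, 94)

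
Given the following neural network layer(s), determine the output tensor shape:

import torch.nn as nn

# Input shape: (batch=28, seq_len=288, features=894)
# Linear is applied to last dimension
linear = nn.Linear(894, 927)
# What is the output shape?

Input shape: (28, 288, 894)
Output shape: (28, 288, 927)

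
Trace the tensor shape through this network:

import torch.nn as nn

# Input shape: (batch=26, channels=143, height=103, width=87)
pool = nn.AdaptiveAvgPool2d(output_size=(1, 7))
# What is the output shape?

Input shape: (26, 143, 103, 87)
Output shape: (26, 143, 1, 7)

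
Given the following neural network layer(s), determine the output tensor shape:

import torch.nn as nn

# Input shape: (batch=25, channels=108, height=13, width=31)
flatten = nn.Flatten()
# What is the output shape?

Input shape: (25, 108, 13, 31)
Output shape: (25, 43524)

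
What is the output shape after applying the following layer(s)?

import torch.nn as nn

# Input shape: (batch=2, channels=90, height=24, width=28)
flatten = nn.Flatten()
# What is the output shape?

Input shape: (2, 90, 24, 28)
Output shape: (2, 60480)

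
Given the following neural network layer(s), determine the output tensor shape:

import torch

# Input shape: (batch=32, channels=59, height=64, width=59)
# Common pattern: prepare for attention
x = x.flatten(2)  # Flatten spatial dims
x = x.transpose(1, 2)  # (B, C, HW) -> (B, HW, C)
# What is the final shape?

Input shape: (32, 59, 64, 59)
  -> after flatten(2): (32, 59, 3776)
Output shape: (32, 3776, 59)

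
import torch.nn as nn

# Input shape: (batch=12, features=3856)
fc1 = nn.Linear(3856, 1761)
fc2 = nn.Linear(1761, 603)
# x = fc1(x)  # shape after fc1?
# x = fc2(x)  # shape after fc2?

Input shape: (12, 3856)
  -> after fc1: (12, 1761)
Output shape: (12, 603)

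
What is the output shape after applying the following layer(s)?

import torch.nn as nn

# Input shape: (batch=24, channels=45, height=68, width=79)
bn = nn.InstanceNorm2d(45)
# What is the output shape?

Input shape: (24, 45, 68, 79)
Output shape: (24, 45, 68, 79)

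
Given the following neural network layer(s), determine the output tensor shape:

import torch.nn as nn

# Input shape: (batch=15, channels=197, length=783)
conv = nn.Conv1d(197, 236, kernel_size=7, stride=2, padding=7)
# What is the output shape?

Input shape: (15, 197, 783)
Output shape: (15, 236, 396)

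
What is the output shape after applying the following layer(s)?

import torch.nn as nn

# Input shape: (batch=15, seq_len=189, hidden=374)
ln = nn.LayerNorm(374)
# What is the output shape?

Input shape: (15, 189, 374)
Output shape: (15, 189, 374)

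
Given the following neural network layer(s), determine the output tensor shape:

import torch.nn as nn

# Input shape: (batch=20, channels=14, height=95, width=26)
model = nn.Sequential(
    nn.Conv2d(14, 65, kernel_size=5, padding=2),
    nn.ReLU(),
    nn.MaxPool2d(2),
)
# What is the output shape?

Input shape: (20, 14, 95, 26)
  -> after Conv2d: (20, 65, 95, 26)
  -> after ReLU: (20, 65, 95, 26)
Output shape: (20, 65, 47, 13)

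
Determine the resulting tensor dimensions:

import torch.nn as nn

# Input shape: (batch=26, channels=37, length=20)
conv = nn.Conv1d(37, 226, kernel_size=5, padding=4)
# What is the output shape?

Input shape: (26, 37, 20)
Output shape: (26, 226, 24)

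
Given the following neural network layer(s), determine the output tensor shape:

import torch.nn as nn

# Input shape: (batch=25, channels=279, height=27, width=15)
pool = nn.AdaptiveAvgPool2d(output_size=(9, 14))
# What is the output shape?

Input shape: (25, 279, 27, 15)
Output shape: (25, 279, 9, 14)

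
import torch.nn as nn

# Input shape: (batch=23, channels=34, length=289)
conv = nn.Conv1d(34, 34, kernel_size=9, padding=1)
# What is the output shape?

Input shape: (23, 34, 289)
Output shape: (23, 34, 283)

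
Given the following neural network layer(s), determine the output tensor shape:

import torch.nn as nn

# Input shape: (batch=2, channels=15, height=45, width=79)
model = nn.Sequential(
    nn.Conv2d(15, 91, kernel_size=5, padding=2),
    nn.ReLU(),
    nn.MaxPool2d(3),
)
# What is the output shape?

Input shape: (2, 15, 45, 79)
  -> after Conv2d: (2, 91, 45, 79)
  -> after ReLU: (2, 91, 45, 79)
Output shape: (2, 91, 15, 26)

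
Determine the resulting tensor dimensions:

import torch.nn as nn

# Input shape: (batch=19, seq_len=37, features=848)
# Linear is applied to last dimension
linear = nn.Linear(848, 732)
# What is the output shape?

Input shape: (19, 37, 848)
Output shape: (19, 37, 732)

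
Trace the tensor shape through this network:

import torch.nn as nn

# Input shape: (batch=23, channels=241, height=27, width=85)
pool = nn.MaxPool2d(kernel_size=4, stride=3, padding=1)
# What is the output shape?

Input shape: (23, 241, 27, 85)
Output shape: (23, 241, 9, 28)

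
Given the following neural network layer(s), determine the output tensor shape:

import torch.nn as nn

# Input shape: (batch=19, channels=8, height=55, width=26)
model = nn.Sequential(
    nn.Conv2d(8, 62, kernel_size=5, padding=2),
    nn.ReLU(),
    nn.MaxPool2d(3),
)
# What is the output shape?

Input shape: (19, 8, 55, 26)
  -> after Conv2d: (19, 62, 55, 26)
  -> after ReLU: (19, 62, 55, 26)
Output shape: (19, 62, 18, 8)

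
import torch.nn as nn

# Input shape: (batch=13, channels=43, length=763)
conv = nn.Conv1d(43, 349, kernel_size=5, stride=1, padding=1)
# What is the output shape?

Input shape: (13, 43, 763)
Output shape: (13, 349, 761)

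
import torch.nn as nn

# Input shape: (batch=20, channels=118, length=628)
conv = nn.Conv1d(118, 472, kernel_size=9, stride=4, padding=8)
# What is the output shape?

Input shape: (20, 118, 628)
Output shape: (20, 472, 159)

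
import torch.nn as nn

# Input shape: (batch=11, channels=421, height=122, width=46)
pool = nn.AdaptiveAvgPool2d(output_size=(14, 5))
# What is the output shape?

Input shape: (11, 421, 122, 46)
Output shape: (11, 421, 14, 5)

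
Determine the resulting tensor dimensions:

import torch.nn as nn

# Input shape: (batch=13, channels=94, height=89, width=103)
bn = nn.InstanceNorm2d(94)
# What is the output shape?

Input shape: (13, 94, 89, 103)
Output shape: (13, 94, 89, 103)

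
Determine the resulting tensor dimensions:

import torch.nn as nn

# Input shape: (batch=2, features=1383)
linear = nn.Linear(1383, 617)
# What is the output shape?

Input shape: (2, 1383)
Output shape: (2, 617)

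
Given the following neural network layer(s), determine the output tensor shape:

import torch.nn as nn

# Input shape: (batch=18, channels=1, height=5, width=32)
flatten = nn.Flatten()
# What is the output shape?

Input shape: (18, 1, 5, 32)
Output shape: (18, 160)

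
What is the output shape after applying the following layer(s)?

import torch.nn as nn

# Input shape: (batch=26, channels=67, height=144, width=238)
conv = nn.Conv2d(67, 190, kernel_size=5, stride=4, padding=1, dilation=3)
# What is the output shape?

Input shape: (26, 67, 144, 238)
Output shape: (26, 190, 34, 57)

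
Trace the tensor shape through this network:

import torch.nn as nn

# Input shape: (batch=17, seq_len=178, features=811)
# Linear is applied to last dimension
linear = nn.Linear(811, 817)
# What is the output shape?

Input shape: (17, 178, 811)
Output shape: (17, 178, 817)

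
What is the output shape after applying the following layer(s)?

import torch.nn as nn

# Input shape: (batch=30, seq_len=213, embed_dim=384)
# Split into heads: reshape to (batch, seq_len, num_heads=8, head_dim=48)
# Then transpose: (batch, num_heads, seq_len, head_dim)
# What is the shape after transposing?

Input shape: (30, 213, 384)
  -> after reshape: (30, 213, 8, 48)
Output shape: (30, 8, 213, 48)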